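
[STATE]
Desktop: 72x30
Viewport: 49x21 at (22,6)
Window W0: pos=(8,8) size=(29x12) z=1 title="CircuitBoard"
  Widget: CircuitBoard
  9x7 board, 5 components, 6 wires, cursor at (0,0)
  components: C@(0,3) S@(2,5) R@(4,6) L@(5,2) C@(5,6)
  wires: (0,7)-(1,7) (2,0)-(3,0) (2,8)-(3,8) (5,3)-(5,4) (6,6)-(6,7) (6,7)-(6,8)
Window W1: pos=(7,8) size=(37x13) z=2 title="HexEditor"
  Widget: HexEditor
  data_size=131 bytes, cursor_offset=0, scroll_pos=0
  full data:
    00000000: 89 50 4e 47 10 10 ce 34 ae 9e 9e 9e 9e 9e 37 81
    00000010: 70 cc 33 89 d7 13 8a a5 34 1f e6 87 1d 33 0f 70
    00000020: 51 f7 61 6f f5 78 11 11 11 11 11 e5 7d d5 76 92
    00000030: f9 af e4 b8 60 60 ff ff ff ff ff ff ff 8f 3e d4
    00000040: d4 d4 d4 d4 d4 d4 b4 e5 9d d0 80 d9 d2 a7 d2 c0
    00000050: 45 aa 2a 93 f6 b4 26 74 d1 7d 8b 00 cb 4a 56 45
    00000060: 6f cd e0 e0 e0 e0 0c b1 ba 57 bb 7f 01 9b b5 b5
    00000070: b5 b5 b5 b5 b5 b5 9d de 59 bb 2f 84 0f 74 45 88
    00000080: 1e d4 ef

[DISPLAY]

                                                 
                                                 
━━━━━━━━━━━━━━━━━━━━━┓                           
                     ┃                           
─────────────────────┨                           
0 4e 47 10 10 ce 34  ┃                           
c 33 89 d7 13 8a a5  ┃                           
7 61 6f f5 78 11 11  ┃                           
f e4 b8 60 60 ff ff  ┃                           
4 d4 d4 d4 d4 b4 e5  ┃                           
a 2a 93 f6 b4 26 74  ┃                           
d e0 e0 e0 e0 0c b1  ┃                           
5 b5 b5 b5 b5 9d de  ┃                           
4 ef                 ┃                           
━━━━━━━━━━━━━━━━━━━━━┛                           
                                                 
                                                 
                                                 
                                                 
                                                 
                                                 


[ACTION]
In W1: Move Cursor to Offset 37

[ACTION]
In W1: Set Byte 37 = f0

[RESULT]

                                                 
                                                 
━━━━━━━━━━━━━━━━━━━━━┓                           
                     ┃                           
─────────────────────┨                           
0 4e 47 10 10 ce 34  ┃                           
c 33 89 d7 13 8a a5  ┃                           
7 61 6f f5 F0 11 11  ┃                           
f e4 b8 60 60 ff ff  ┃                           
4 d4 d4 d4 d4 b4 e5  ┃                           
a 2a 93 f6 b4 26 74  ┃                           
d e0 e0 e0 e0 0c b1  ┃                           
5 b5 b5 b5 b5 9d de  ┃                           
4 ef                 ┃                           
━━━━━━━━━━━━━━━━━━━━━┛                           
                                                 
                                                 
                                                 
                                                 
                                                 
                                                 


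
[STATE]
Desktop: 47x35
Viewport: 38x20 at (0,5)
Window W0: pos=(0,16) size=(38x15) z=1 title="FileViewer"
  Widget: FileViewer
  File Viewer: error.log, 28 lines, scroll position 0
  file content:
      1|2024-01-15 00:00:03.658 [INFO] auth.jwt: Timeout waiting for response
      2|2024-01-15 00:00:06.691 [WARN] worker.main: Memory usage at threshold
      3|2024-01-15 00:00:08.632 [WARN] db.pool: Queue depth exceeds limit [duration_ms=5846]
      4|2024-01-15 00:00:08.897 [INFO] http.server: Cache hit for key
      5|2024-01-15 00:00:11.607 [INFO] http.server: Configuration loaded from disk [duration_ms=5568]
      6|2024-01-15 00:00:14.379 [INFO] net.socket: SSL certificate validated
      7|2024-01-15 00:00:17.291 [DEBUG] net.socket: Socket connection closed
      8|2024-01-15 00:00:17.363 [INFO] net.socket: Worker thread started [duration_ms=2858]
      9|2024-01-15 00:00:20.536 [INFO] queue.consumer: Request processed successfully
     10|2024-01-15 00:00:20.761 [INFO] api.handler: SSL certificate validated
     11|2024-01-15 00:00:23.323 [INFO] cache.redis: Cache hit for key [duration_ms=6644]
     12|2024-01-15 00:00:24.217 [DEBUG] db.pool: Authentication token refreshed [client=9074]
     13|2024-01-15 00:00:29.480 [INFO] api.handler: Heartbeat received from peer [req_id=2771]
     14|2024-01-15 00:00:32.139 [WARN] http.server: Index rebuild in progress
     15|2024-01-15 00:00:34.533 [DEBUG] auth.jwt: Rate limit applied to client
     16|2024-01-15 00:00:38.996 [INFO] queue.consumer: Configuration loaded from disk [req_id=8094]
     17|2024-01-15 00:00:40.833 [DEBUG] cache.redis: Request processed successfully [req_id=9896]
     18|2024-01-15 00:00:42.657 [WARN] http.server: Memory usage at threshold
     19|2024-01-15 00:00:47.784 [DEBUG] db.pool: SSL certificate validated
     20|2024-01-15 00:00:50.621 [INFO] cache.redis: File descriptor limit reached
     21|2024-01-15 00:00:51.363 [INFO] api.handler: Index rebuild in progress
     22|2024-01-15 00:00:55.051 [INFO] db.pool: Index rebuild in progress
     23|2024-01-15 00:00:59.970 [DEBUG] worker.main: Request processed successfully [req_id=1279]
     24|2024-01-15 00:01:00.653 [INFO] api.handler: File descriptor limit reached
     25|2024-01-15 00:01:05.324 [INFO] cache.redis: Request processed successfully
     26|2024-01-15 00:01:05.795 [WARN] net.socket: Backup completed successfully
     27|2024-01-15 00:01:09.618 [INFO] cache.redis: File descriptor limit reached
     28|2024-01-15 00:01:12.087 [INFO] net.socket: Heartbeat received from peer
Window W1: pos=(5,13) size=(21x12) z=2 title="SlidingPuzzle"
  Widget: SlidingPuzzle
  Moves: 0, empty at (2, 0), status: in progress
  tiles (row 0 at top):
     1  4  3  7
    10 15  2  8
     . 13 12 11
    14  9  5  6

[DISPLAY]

                                      
                                      
                                      
                                      
                                      
                                      
                                      
                                      
     ┏━━━━━━━━━━━━━━━━━━━┓            
     ┃ SlidingPuzzle     ┃            
     ┠───────────────────┨            
┏━━━━┃┌────┬────┬────┬───┃━━━━━━━━━━━┓
┃ Fil┃│  1 │  4 │  3 │  7┃           ┃
┠────┃├────┼────┼────┼───┃───────────┨
┃2024┃│ 10 │ 15 │  2 │  8┃INFO] auth▲┃
┃2024┃├────┼────┼────┼───┃WARN] work█┃
┃2024┃│    │ 13 │ 12 │ 11┃WARN] db.p░┃
┃2024┃├────┼────┼────┼───┃INFO] http░┃
┃2024┃│ 14 │  9 │  5 │  6┃INFO] http░┃
┃2024┗━━━━━━━━━━━━━━━━━━━┛INFO] net.░┃


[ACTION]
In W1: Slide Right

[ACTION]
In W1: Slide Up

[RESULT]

                                      
                                      
                                      
                                      
                                      
                                      
                                      
                                      
     ┏━━━━━━━━━━━━━━━━━━━┓            
     ┃ SlidingPuzzle     ┃            
     ┠───────────────────┨            
┏━━━━┃┌────┬────┬────┬───┃━━━━━━━━━━━┓
┃ Fil┃│  1 │  4 │  3 │  7┃           ┃
┠────┃├────┼────┼────┼───┃───────────┨
┃2024┃│ 10 │ 15 │  2 │  8┃INFO] auth▲┃
┃2024┃├────┼────┼────┼───┃WARN] work█┃
┃2024┃│ 14 │ 13 │ 12 │ 11┃WARN] db.p░┃
┃2024┃├────┼────┼────┼───┃INFO] http░┃
┃2024┃│    │  9 │  5 │  6┃INFO] http░┃
┃2024┗━━━━━━━━━━━━━━━━━━━┛INFO] net.░┃


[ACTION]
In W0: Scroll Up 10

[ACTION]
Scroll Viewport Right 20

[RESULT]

                                      
                                      
                                      
                                      
                                      
                                      
                                      
                                      
━━━━━━━━━━━━━━━━┓                     
idingPuzzle     ┃                     
────────────────┨                     
──┬────┬────┬───┃━━━━━━━━━━━┓         
1 │  4 │  3 │  7┃           ┃         
──┼────┼────┼───┃───────────┨         
0 │ 15 │  2 │  8┃INFO] auth▲┃         
──┼────┼────┼───┃WARN] work█┃         
4 │ 13 │ 12 │ 11┃WARN] db.p░┃         
──┼────┼────┼───┃INFO] http░┃         
  │  9 │  5 │  6┃INFO] http░┃         
━━━━━━━━━━━━━━━━┛INFO] net.░┃         


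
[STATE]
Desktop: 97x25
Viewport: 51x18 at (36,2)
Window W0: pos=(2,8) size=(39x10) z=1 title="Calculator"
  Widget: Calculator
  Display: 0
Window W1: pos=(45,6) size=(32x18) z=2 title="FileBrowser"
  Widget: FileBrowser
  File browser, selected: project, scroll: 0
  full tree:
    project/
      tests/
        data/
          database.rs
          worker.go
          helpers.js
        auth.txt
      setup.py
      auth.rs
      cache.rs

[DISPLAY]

                                                   
                                                   
                                                   
                                                   
         ┏━━━━━━━━━━━━━━━━━━━━━━━━━━━━━━┓          
         ┃ FileBrowser                  ┃          
━━━━┓    ┠──────────────────────────────┨          
    ┃    ┃> [-] project/                ┃          
────┨    ┃    [+] tests/                ┃          
   0┃    ┃    setup.py                  ┃          
    ┃    ┃    auth.rs                   ┃          
    ┃    ┃    cache.rs                  ┃          
    ┃    ┃                              ┃          
    ┃    ┃                              ┃          
    ┃    ┃                              ┃          
━━━━┛    ┃                              ┃          
         ┃                              ┃          
         ┃                              ┃          


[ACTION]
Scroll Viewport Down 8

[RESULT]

         ┃ FileBrowser                  ┃          
━━━━┓    ┠──────────────────────────────┨          
    ┃    ┃> [-] project/                ┃          
────┨    ┃    [+] tests/                ┃          
   0┃    ┃    setup.py                  ┃          
    ┃    ┃    auth.rs                   ┃          
    ┃    ┃    cache.rs                  ┃          
    ┃    ┃                              ┃          
    ┃    ┃                              ┃          
    ┃    ┃                              ┃          
━━━━┛    ┃                              ┃          
         ┃                              ┃          
         ┃                              ┃          
         ┃                              ┃          
         ┃                              ┃          
         ┃                              ┃          
         ┗━━━━━━━━━━━━━━━━━━━━━━━━━━━━━━┛          
                                                   


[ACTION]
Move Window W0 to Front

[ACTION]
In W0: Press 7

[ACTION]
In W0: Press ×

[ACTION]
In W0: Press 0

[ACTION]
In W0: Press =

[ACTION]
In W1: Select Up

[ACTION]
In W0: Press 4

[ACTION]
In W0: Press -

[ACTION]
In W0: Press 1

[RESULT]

         ┃ FileBrowser                  ┃          
━━━━┓    ┠──────────────────────────────┨          
    ┃    ┃> [-] project/                ┃          
────┨    ┃    [+] tests/                ┃          
   1┃    ┃    setup.py                  ┃          
    ┃    ┃    auth.rs                   ┃          
    ┃    ┃    cache.rs                  ┃          
    ┃    ┃                              ┃          
    ┃    ┃                              ┃          
    ┃    ┃                              ┃          
━━━━┛    ┃                              ┃          
         ┃                              ┃          
         ┃                              ┃          
         ┃                              ┃          
         ┃                              ┃          
         ┃                              ┃          
         ┗━━━━━━━━━━━━━━━━━━━━━━━━━━━━━━┛          
                                                   


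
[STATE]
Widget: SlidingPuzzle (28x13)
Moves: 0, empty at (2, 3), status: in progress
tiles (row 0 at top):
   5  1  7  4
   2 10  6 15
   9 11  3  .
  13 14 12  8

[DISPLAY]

┌────┬────┬────┬────┐       
│  5 │  1 │  7 │  4 │       
├────┼────┼────┼────┤       
│  2 │ 10 │  6 │ 15 │       
├────┼────┼────┼────┤       
│  9 │ 11 │  3 │    │       
├────┼────┼────┼────┤       
│ 13 │ 14 │ 12 │  8 │       
└────┴────┴────┴────┘       
Moves: 0                    
                            
                            
                            


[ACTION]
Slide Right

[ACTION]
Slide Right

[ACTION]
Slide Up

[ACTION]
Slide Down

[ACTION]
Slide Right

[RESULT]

┌────┬────┬────┬────┐       
│  5 │  1 │  7 │  4 │       
├────┼────┼────┼────┤       
│  2 │ 10 │  6 │ 15 │       
├────┼────┼────┼────┤       
│    │  9 │ 11 │  3 │       
├────┼────┼────┼────┤       
│ 13 │ 14 │ 12 │  8 │       
└────┴────┴────┴────┘       
Moves: 5                    
                            
                            
                            


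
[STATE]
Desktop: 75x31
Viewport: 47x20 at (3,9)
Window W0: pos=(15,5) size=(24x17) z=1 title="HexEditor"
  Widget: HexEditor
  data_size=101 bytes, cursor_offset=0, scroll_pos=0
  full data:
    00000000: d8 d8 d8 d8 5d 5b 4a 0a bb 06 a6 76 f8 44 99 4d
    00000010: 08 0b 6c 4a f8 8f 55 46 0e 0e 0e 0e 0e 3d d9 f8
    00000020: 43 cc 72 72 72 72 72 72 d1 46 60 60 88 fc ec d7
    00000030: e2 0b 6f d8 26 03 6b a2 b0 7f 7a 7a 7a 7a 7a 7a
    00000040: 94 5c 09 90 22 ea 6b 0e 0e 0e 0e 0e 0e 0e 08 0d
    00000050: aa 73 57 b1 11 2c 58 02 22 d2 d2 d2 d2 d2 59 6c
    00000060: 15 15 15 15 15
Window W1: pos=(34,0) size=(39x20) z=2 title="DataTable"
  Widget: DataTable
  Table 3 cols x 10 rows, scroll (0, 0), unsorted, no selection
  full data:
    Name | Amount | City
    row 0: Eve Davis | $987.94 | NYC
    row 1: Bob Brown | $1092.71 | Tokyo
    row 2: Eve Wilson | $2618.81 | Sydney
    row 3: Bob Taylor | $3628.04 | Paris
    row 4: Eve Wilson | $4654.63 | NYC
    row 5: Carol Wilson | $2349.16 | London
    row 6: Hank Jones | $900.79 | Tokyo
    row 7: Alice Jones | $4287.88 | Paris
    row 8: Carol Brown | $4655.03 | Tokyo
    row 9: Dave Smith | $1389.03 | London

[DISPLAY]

            ┃00000010  08 0b 6c┃Eve Wilson  │$4
            ┃00000020  43 cc 72┃Carol Wilson│$2
            ┃00000030  e2 0b 6f┃Hank Jones  │$9
            ┃00000040  94 5c 09┃Alice Jones │$4
            ┃00000050  aa 73 57┃Carol Brown │$4
            ┃00000060  15 15 15┃Dave Smith  │$1
            ┃                  ┃               
            ┃                  ┃               
            ┃                  ┃               
            ┃                  ┃               
            ┃                  ┗━━━━━━━━━━━━━━━
            ┃                      ┃           
            ┗━━━━━━━━━━━━━━━━━━━━━━┛           
                                               
                                               
                                               
                                               
                                               
                                               
                                               


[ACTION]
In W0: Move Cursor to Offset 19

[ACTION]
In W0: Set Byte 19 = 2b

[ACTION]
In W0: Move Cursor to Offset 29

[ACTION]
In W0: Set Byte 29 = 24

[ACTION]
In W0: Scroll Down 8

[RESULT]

            ┃                  ┃Eve Wilson  │$4
            ┃                  ┃Carol Wilson│$2
            ┃                  ┃Hank Jones  │$9
            ┃                  ┃Alice Jones │$4
            ┃                  ┃Carol Brown │$4
            ┃                  ┃Dave Smith  │$1
            ┃                  ┃               
            ┃                  ┃               
            ┃                  ┃               
            ┃                  ┃               
            ┃                  ┗━━━━━━━━━━━━━━━
            ┃                      ┃           
            ┗━━━━━━━━━━━━━━━━━━━━━━┛           
                                               
                                               
                                               
                                               
                                               
                                               
                                               


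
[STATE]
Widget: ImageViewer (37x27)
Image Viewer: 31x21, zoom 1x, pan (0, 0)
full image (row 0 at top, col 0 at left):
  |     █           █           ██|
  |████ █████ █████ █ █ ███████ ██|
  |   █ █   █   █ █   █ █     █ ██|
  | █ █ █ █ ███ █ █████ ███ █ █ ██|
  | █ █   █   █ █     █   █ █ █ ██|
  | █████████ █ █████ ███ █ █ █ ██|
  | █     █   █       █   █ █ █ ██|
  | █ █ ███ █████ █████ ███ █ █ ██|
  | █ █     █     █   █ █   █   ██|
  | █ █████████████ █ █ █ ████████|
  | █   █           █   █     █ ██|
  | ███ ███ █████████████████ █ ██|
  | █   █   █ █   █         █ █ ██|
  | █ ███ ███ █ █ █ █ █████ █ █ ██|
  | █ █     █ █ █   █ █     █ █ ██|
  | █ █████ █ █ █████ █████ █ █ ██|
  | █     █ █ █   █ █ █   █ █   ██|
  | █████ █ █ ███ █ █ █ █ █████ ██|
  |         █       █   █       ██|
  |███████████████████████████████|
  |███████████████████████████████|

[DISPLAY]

     █           █           ██      
████ █████ █████ █ █ ███████ ██      
   █ █   █   █ █   █ █     █ ██      
 █ █ █ █ ███ █ █████ ███ █ █ ██      
 █ █   █   █ █     █   █ █ █ ██      
 █████████ █ █████ ███ █ █ █ ██      
 █     █   █       █   █ █ █ ██      
 █ █ ███ █████ █████ ███ █ █ ██      
 █ █     █     █   █ █   █   ██      
 █ █████████████ █ █ █ ████████      
 █   █           █   █     █ ██      
 ███ ███ █████████████████ █ ██      
 █   █   █ █   █         █ █ ██      
 █ ███ ███ █ █ █ █ █████ █ █ ██      
 █ █     █ █ █   █ █     █ █ ██      
 █ █████ █ █ █████ █████ █ █ ██      
 █     █ █ █   █ █ █   █ █   ██      
 █████ █ █ ███ █ █ █ █ █████ ██      
         █       █   █       ██      
███████████████████████████████      
███████████████████████████████      
                                     
                                     
                                     
                                     
                                     
                                     


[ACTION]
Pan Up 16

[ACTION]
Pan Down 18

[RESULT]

         █       █   █       ██      
███████████████████████████████      
███████████████████████████████      
                                     
                                     
                                     
                                     
                                     
                                     
                                     
                                     
                                     
                                     
                                     
                                     
                                     
                                     
                                     
                                     
                                     
                                     
                                     
                                     
                                     
                                     
                                     
                                     


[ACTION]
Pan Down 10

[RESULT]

                                     
                                     
                                     
                                     
                                     
                                     
                                     
                                     
                                     
                                     
                                     
                                     
                                     
                                     
                                     
                                     
                                     
                                     
                                     
                                     
                                     
                                     
                                     
                                     
                                     
                                     
                                     


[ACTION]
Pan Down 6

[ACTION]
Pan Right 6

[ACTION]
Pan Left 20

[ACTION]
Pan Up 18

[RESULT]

 █     █ █ █   █ █ █   █ █   ██      
 █████ █ █ ███ █ █ █ █ █████ ██      
         █       █   █       ██      
███████████████████████████████      
███████████████████████████████      
                                     
                                     
                                     
                                     
                                     
                                     
                                     
                                     
                                     
                                     
                                     
                                     
                                     
                                     
                                     
                                     
                                     
                                     
                                     
                                     
                                     
                                     


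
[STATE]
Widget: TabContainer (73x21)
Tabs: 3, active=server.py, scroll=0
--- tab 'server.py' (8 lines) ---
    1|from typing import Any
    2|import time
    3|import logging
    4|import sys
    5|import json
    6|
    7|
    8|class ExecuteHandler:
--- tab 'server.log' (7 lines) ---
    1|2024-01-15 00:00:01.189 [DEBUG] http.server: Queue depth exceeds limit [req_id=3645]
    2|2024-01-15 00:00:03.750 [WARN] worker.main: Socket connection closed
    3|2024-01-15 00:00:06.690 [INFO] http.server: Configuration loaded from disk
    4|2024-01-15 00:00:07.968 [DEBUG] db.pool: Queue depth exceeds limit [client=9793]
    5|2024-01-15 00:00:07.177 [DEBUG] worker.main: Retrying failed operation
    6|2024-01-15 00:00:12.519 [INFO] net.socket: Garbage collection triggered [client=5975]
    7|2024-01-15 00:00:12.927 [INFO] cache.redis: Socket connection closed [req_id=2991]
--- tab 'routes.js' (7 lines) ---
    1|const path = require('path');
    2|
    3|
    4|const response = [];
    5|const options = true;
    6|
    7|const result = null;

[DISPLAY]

[server.py]│ server.log │ routes.js                                      
─────────────────────────────────────────────────────────────────────────
from typing import Any                                                   
import time                                                              
import logging                                                           
import sys                                                               
import json                                                              
                                                                         
                                                                         
class ExecuteHandler:                                                    
                                                                         
                                                                         
                                                                         
                                                                         
                                                                         
                                                                         
                                                                         
                                                                         
                                                                         
                                                                         
                                                                         


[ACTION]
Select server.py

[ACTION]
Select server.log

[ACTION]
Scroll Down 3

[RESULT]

 server.py │[server.log]│ routes.js                                      
─────────────────────────────────────────────────────────────────────────
2024-01-15 00:00:07.968 [DEBUG] db.pool: Queue depth exceeds limit [clien
2024-01-15 00:00:07.177 [DEBUG] worker.main: Retrying failed operation   
2024-01-15 00:00:12.519 [INFO] net.socket: Garbage collection triggered [
2024-01-15 00:00:12.927 [INFO] cache.redis: Socket connection closed [req
                                                                         
                                                                         
                                                                         
                                                                         
                                                                         
                                                                         
                                                                         
                                                                         
                                                                         
                                                                         
                                                                         
                                                                         
                                                                         
                                                                         
                                                                         


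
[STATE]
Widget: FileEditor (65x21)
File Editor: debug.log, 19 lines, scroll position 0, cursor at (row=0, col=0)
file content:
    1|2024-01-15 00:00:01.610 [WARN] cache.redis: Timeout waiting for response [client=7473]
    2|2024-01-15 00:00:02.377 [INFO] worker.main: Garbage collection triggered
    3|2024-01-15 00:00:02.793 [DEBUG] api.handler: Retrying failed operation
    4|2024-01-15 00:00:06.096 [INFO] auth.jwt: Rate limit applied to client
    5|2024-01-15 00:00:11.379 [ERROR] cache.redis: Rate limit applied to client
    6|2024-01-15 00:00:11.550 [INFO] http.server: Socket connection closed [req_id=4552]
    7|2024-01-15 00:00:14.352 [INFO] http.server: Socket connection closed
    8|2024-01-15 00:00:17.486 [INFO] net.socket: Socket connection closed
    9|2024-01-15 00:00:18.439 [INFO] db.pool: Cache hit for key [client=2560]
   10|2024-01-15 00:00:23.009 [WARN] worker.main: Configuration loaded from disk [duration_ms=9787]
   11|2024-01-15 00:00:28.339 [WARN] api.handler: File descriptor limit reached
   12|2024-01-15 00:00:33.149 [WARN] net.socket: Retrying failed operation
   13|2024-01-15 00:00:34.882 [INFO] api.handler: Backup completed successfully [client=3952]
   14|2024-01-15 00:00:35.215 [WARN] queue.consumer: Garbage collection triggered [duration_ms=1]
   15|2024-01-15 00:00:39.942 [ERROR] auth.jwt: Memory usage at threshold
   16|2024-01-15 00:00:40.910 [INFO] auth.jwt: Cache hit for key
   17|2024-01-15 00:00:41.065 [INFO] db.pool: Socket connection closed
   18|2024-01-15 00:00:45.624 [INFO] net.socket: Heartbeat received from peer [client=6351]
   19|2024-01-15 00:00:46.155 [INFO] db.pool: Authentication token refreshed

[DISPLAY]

█024-01-15 00:00:01.610 [WARN] cache.redis: Timeout waiting for ▲
2024-01-15 00:00:02.377 [INFO] worker.main: Garbage collection t█
2024-01-15 00:00:02.793 [DEBUG] api.handler: Retrying failed ope░
2024-01-15 00:00:06.096 [INFO] auth.jwt: Rate limit applied to c░
2024-01-15 00:00:11.379 [ERROR] cache.redis: Rate limit applied ░
2024-01-15 00:00:11.550 [INFO] http.server: Socket connection cl░
2024-01-15 00:00:14.352 [INFO] http.server: Socket connection cl░
2024-01-15 00:00:17.486 [INFO] net.socket: Socket connection clo░
2024-01-15 00:00:18.439 [INFO] db.pool: Cache hit for key [clien░
2024-01-15 00:00:23.009 [WARN] worker.main: Configuration loaded░
2024-01-15 00:00:28.339 [WARN] api.handler: File descriptor limi░
2024-01-15 00:00:33.149 [WARN] net.socket: Retrying failed opera░
2024-01-15 00:00:34.882 [INFO] api.handler: Backup completed suc░
2024-01-15 00:00:35.215 [WARN] queue.consumer: Garbage collectio░
2024-01-15 00:00:39.942 [ERROR] auth.jwt: Memory usage at thresh░
2024-01-15 00:00:40.910 [INFO] auth.jwt: Cache hit for key      ░
2024-01-15 00:00:41.065 [INFO] db.pool: Socket connection closed░
2024-01-15 00:00:45.624 [INFO] net.socket: Heartbeat received fr░
2024-01-15 00:00:46.155 [INFO] db.pool: Authentication token ref░
                                                                ░
                                                                ▼


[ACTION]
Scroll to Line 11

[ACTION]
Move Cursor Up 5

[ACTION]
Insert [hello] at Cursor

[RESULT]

hello█024-01-15 00:00:01.610 [WARN] cache.redis: Timeout waiting▲
2024-01-15 00:00:02.377 [INFO] worker.main: Garbage collection t█
2024-01-15 00:00:02.793 [DEBUG] api.handler: Retrying failed ope░
2024-01-15 00:00:06.096 [INFO] auth.jwt: Rate limit applied to c░
2024-01-15 00:00:11.379 [ERROR] cache.redis: Rate limit applied ░
2024-01-15 00:00:11.550 [INFO] http.server: Socket connection cl░
2024-01-15 00:00:14.352 [INFO] http.server: Socket connection cl░
2024-01-15 00:00:17.486 [INFO] net.socket: Socket connection clo░
2024-01-15 00:00:18.439 [INFO] db.pool: Cache hit for key [clien░
2024-01-15 00:00:23.009 [WARN] worker.main: Configuration loaded░
2024-01-15 00:00:28.339 [WARN] api.handler: File descriptor limi░
2024-01-15 00:00:33.149 [WARN] net.socket: Retrying failed opera░
2024-01-15 00:00:34.882 [INFO] api.handler: Backup completed suc░
2024-01-15 00:00:35.215 [WARN] queue.consumer: Garbage collectio░
2024-01-15 00:00:39.942 [ERROR] auth.jwt: Memory usage at thresh░
2024-01-15 00:00:40.910 [INFO] auth.jwt: Cache hit for key      ░
2024-01-15 00:00:41.065 [INFO] db.pool: Socket connection closed░
2024-01-15 00:00:45.624 [INFO] net.socket: Heartbeat received fr░
2024-01-15 00:00:46.155 [INFO] db.pool: Authentication token ref░
                                                                ░
                                                                ▼


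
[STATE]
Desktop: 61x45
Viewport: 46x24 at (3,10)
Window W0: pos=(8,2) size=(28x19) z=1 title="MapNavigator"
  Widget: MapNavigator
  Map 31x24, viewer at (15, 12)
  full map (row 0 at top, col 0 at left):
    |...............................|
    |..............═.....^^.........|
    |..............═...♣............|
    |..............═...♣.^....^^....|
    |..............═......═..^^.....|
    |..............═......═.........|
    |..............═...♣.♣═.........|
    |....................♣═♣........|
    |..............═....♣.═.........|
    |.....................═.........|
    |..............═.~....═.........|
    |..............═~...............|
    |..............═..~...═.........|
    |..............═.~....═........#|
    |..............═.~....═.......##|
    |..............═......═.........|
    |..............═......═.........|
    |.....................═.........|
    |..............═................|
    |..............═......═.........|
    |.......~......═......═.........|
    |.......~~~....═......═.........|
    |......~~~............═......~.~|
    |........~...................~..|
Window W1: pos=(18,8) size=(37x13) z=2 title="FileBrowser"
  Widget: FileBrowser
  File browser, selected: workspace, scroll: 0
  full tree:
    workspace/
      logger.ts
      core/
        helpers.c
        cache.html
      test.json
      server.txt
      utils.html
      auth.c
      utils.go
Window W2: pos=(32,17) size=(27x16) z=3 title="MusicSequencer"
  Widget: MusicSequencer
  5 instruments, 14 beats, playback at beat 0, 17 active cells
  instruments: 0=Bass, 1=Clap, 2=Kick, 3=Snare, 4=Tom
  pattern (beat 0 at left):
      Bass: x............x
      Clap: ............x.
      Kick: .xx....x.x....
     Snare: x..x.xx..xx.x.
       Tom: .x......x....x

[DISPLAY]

     ┃.........┠──────────────────────────────
     ┃.........┃> [-] workspace/              
     ┃.........┃    logger.ts                 
     ┃.........┃    [+] core/                 
     ┃.........┃    test.json                 
     ┃.........┃    server.txt                
     ┃.........┃    utils.html                
     ┃.........┃    auth.c   ┏━━━━━━━━━━━━━━━━
     ┃.........┃    utils.go ┃ MusicSequencer 
     ┃.........┃             ┠────────────────
     ┗━━━━━━━━━┗━━━━━━━━━━━━━┃      ▼123456789
                             ┃  Bass█·········
                             ┃  Clap··········
                             ┃  Kick·██····█·█
                             ┃ Snare█··█·██··█
                             ┃   Tom·█······█·
                             ┃                
                             ┃                
                             ┃                
                             ┃                
                             ┃                
                             ┃                
                             ┗━━━━━━━━━━━━━━━━
                                              


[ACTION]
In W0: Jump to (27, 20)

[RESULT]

     ┃═........┠──────────────────────────────
     ┃═......═.┃> [-] workspace/              
     ┃═......═.┃    logger.ts                 
     ┃═......═.┃    [+] core/                 
     ┃.......═.┃    test.json                 
     ┃.........┃    server.txt                
     ┃         ┃    utils.html                
     ┃         ┃    auth.c   ┏━━━━━━━━━━━━━━━━
     ┃         ┃    utils.go ┃ MusicSequencer 
     ┃         ┃             ┠────────────────
     ┗━━━━━━━━━┗━━━━━━━━━━━━━┃      ▼123456789
                             ┃  Bass█·········
                             ┃  Clap··········
                             ┃  Kick·██····█·█
                             ┃ Snare█··█·██··█
                             ┃   Tom·█······█·
                             ┃                
                             ┃                
                             ┃                
                             ┃                
                             ┃                
                             ┃                
                             ┗━━━━━━━━━━━━━━━━
                                              


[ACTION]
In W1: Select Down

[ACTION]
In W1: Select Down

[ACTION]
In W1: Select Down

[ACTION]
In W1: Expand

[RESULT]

     ┃═........┠──────────────────────────────
     ┃═......═.┃  [-] workspace/              
     ┃═......═.┃    logger.ts                 
     ┃═......═.┃    [+] core/                 
     ┃.......═.┃  > test.json                 
     ┃.........┃    server.txt                
     ┃         ┃    utils.html                
     ┃         ┃    auth.c   ┏━━━━━━━━━━━━━━━━
     ┃         ┃    utils.go ┃ MusicSequencer 
     ┃         ┃             ┠────────────────
     ┗━━━━━━━━━┗━━━━━━━━━━━━━┃      ▼123456789
                             ┃  Bass█·········
                             ┃  Clap··········
                             ┃  Kick·██····█·█
                             ┃ Snare█··█·██··█
                             ┃   Tom·█······█·
                             ┃                
                             ┃                
                             ┃                
                             ┃                
                             ┃                
                             ┃                
                             ┗━━━━━━━━━━━━━━━━
                                              
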